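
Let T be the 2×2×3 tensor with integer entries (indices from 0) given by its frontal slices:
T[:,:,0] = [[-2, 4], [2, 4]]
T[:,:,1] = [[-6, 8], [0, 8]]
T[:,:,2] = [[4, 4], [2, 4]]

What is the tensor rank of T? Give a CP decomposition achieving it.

Lower bound: the mode-3 unfolding of T (rows indexed by k, columns by (i,j) = (0,0), (0,1), (1,0), (1,1)) is [[-2, 4, 2, 4], [-6, 8, 0, 8], [4, 4, 2, 4]].
There the 3×3 minor on rows k ∈ {0, 1, 2}, columns (i,j) ∈ {(0,0), (0,1), (1,0)} is det [[-2, 4, 2], [-6, 8, 0], [4, 4, 2]] = -96 ≠ 0, so this unfolding has rank ≥ 3; CP rank is at least every unfolding rank, so rank(T) ≥ 3. (Flattening ranks never certify an upper bound on CP rank; for that we must actually write T with 3 rank-1 terms.)
Upper bound: T is a sum of 3 rank-1 terms, T = [1, -1] ⊗ [1, 0] ⊗ [-2, -2, 0] + [1, 1] ⊗ [0, 1] ⊗ [4, 8, 4] + [2, 1] ⊗ [1, 0] ⊗ [0, -2, 2] (written with every a and b primitive with positive leading entry and the scale carried by c; CP decompositions are not unique, and this one is verified by expanding entrywise), so rank(T) ≤ 3.
These bounds meet, so rank(T) = 3.

rank(T) = 3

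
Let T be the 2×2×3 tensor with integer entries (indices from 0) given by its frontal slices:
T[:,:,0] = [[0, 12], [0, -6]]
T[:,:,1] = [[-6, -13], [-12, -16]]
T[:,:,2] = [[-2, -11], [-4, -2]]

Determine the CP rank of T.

2

Lower bound: the mode-2 unfolding of T (rows indexed by j, columns by (i,k) = (0,0), (0,1), (0,2), (1,0), (1,1), (1,2)) is [[0, -6, -2, 0, -12, -4], [12, -13, -11, -6, -16, -2]].
There the 2×2 minor on rows j ∈ {0, 1}, columns (i,k) ∈ {(0,0), (0,1)} is det [[0, -6], [12, -13]] = 72 ≠ 0, so this unfolding has rank ≥ 2; CP rank is at least every unfolding rank, so rank(T) ≥ 2. (Unfolding ranks only ever bound the CP rank from below — rank(T) can be strictly larger than all of them — so the matching upper bound has to come from an explicit 2-term decomposition.)
Upper bound — finding two terms. Write S_k = T[:,:,k] for the frontal slices: S₀ = [[0, 12], [0, -6]], S₁ = [[-6, -13], [-12, -16]], S₂ = [[-2, -11], [-4, -2]].
If T = a₁ ⊗ b₁ ⊗ c₁ + a₂ ⊗ b₂ ⊗ c₂ then each S_k = c₁[k]·a₁b₁ᵀ + c₂[k]·a₂b₂ᵀ. S₀ and S₁ are linearly independent, so a₁b₁ᵀ and a₂b₂ᵀ must span the same plane of matrices: they are the rank-1 matrices of the form x·S₀ + y·S₁.
det(x·S₀ + y·S₁) is 180·xy − 60·y² = 60·(3·x − y)(y), vanishing at (x:y) = (1:3) and (1:0).
M₁ = S₀ + 3·S₁ = [[-18, -27], [-36, -54]] = (-9)·[1, 2][2, 3]ᵀ and M₂ = S₀ = [[0, 12], [0, -6]] = 6·[2, -1][0, 1]ᵀ, so take a₁ = [1, 2], b₁ = [2, 3], a₂ = [2, -1], b₂ = [0, 1].
Each slice is an integer combination of E₁ = a₁b₁ᵀ and E₂ = a₂b₂ᵀ: S₀ = 6·E₂, S₁ = −3·E₁ − 2·E₂, S₂ = −E₁ − 4·E₂; reading off coefficients, c₁ = [0, -3, -1] and c₂ = [6, -2, -4].
Hence T = [1, 2] ⊗ [2, 3] ⊗ [0, -3, -1] + [2, -1] ⊗ [0, 1] ⊗ [6, -2, -4], so rank(T) ≤ 2.
These bounds meet, so rank(T) = 2.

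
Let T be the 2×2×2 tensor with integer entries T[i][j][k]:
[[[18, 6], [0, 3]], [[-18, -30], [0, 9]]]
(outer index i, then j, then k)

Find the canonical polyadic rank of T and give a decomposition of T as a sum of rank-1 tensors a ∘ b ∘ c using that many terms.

rank(T) = 2

Lower bound: the mode-2 unfolding of T (rows indexed by j, columns by (i,k) = (0,0), (0,1), (1,0), (1,1)) is [[18, 6, -18, -30], [0, 3, 0, 9]].
There the 2×2 minor on rows j ∈ {0, 1}, columns (i,k) ∈ {(0,0), (0,1)} is det [[18, 6], [0, 3]] = 54 ≠ 0, so this unfolding has rank ≥ 2; CP rank is at least every unfolding rank, so rank(T) ≥ 2. (Flattening ranks never certify an upper bound on CP rank; for that we must actually write T with 2 rank-1 terms.)
Upper bound — finding two terms. Write S_k = T[:,:,k] for the frontal slices: S₀ = [[18, 0], [-18, 0]], S₁ = [[6, 3], [-30, 9]].
If T = a₁ ∘ b₁ ∘ c₁ + a₂ ∘ b₂ ∘ c₂ then each S_k = c₁[k]·a₁b₁ᵀ + c₂[k]·a₂b₂ᵀ. S₀ and S₁ are linearly independent, so a₁b₁ᵀ and a₂b₂ᵀ must span the same plane of matrices: they are the rank-1 matrices of the form x·S₀ + y·S₁.
det(x·S₀ + y·S₁) is 216·xy + 144·y² = 72·(3·x + 2·y)(y), vanishing at (x:y) = (2:-3) and (1:0).
M₁ = 2·S₀ − 3·S₁ = [[18, -9], [54, -27]] = 9·[1, 3][2, -1]ᵀ and M₂ = S₀ = [[18, 0], [-18, 0]] = 18·[1, -1][1, 0]ᵀ, so take a₁ = [1, 3], b₁ = [2, -1], a₂ = [1, -1], b₂ = [1, 0].
Each slice is an integer combination of E₁ = a₁b₁ᵀ and E₂ = a₂b₂ᵀ: S₀ = 18·E₂, S₁ = −3·E₁ + 12·E₂; reading off coefficients, c₁ = [0, -3] and c₂ = [18, 12].
Hence T = [1, 3] ∘ [2, -1] ∘ [0, -3] + [1, -1] ∘ [1, 0] ∘ [18, 12], so rank(T) ≤ 2.
These bounds meet, so rank(T) = 2.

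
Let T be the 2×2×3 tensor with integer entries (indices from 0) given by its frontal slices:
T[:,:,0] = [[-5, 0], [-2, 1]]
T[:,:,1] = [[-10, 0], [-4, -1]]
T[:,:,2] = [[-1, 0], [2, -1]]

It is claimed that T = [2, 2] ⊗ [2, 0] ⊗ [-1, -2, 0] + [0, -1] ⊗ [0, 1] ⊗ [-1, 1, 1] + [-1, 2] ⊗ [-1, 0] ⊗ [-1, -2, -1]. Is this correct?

Yes

Reconstruct entrywise from the claimed factors. For example, T[0,1,2] = 0 and Σₗ aₗ[0]bₗ[1]cₗ[2] = (2)·(0)·(0) + (0)·(1)·(1) + (-1)·(0)·(-1) = 0; checking all 12 entries, every one matches. The claim holds.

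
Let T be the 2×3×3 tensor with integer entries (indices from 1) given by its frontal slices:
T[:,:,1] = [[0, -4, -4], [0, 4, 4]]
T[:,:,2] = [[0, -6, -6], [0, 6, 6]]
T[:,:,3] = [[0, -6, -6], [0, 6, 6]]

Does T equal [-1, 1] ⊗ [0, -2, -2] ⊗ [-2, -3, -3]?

Yes

Reconstruct entrywise from the claimed factors. For example, T[2,1,1] = 0 and Σₗ aₗ[2]bₗ[1]cₗ[1] = (1)·(0)·(-2) = 0; checking all 18 entries, every one matches. The claim holds.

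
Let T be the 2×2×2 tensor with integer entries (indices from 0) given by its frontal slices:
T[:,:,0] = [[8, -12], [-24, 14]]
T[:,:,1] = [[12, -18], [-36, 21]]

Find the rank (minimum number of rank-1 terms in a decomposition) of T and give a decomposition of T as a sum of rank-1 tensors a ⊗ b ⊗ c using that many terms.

rank(T) = 2

Lower bound: the mode-2 unfolding of T (rows indexed by j, columns by (i,k) = (0,0), (0,1), (1,0), (1,1)) is [[8, 12, -24, -36], [-12, -18, 14, 21]].
There the 2×2 minor on rows j ∈ {0, 1}, columns (i,k) ∈ {(0,0), (1,0)} is det [[8, -24], [-12, 14]] = -176 ≠ 0, so this unfolding has rank ≥ 2; CP rank is at least every unfolding rank, so rank(T) ≥ 2. (Unfolding ranks only ever bound the CP rank from below — rank(T) can be strictly larger than all of them — so the matching upper bound has to come from an explicit 2-term decomposition.)
Upper bound — finding two terms. Every mode-3 slice of T is a multiple of one matrix: T[:,:,k] = c[k]·M with c = [2, 3] and M = [[4, -6], [-12, 7]] (rows indexed by i, columns by j). So it suffices to write M as a sum of two rank-1 matrices.
Splitting M by its rows (i = 0, 1), M = [1, 0][4, -6]ᵀ + [0, 1][-12, 7]ᵀ.
Hence T = [1, 0] ⊗ [4, -6] ⊗ [2, 3] + [0, 1] ⊗ [-12, 7] ⊗ [2, 3], so rank(T) ≤ 2.
These bounds meet, so rank(T) = 2.
Check entry T[0,0,0] = 8: (1)·(4)·(2) + (0)·(-12)·(2) = 8.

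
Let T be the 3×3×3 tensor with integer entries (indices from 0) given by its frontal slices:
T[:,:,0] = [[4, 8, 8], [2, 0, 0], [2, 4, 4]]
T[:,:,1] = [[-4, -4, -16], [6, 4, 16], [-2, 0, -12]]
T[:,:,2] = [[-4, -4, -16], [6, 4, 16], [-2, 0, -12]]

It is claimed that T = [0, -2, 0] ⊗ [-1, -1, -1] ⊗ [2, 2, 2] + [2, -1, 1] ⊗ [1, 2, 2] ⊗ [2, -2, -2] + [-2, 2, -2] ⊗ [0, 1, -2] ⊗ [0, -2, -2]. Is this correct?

Yes

Reconstruct entrywise from the claimed factors. For example, T[0,0,0] = 4 and Σₗ aₗ[0]bₗ[0]cₗ[0] = (0)·(-1)·(2) + (2)·(1)·(2) + (-2)·(0)·(0) = 4; checking all 27 entries, every one matches. The claim holds.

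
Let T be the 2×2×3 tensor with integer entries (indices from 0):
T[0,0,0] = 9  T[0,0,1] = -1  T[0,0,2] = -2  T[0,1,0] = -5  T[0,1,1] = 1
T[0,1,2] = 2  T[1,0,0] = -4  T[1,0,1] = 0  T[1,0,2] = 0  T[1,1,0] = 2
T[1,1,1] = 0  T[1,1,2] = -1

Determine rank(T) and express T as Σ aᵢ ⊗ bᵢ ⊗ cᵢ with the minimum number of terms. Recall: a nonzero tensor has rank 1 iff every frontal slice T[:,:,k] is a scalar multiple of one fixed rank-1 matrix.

rank(T) = 3

Lower bound: the mode-3 unfolding of T (rows indexed by k, columns by (i,j) = (0,0), (0,1), (1,0), (1,1)) is [[9, -5, -4, 2], [-1, 1, 0, 0], [-2, 2, 0, -1]].
There the 3×3 minor on rows k ∈ {0, 1, 2}, columns (i,j) ∈ {(0,0), (0,1), (1,1)} is det [[9, -5, 2], [-1, 1, 0], [-2, 2, -1]] = -4 ≠ 0, so this unfolding has rank ≥ 3; CP rank is at least every unfolding rank, so rank(T) ≥ 3. (Unfolding ranks only ever bound the CP rank from below — rank(T) can be strictly larger than all of them — so the matching upper bound has to come from an explicit 3-term decomposition.)
Upper bound: T is a sum of 3 rank-1 terms, T = [1, -1] ⊗ [1, 0] ⊗ [0, 0, 2] + [1, 0] ⊗ [1, -1] ⊗ [1, -1, 0] + [2, -1] ⊗ [2, -1] ⊗ [2, 0, -1] (one valid choice — decompositions are not unique — normalised so each a, b is primitive with positive first nonzero entry; check it by expanding all entries), so rank(T) ≤ 3.
These bounds meet, so rank(T) = 3.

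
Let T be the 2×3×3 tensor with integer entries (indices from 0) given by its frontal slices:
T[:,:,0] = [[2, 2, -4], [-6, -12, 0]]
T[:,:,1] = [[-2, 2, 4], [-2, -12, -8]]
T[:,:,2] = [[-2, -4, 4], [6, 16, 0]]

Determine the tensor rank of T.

3

Lower bound: in the mode-3 unfolding of T (rows indexed by k, columns by (i,j)) the 3×3 minor on rows k ∈ {0, 1, 2}, columns (i,j) ∈ {(0,0), (0,1), (1,0)} is det [[2, 2, -6], [-2, 2, -2], [-2, -4, 6]] = -32 ≠ 0, so that unfolding has rank ≥ 3 and hence rank(T) ≥ 3 (CP rank is at least every unfolding rank, though it can be larger).
Upper bound: T is a sum of 3 rank-1 terms, T = (0, 1) ∘ (1, 2, 1) ∘ (-4, -4, 4) + (1, -2) ∘ (0, 1, 0) ∘ (2, 2, -4) + (1, -1) ∘ (1, 0, -2) ∘ (2, -2, -2) (written with every a and b primitive with positive leading entry and the scale carried by c; CP decompositions are not unique, and this one is verified by expanding entrywise), so rank(T) ≤ 3.
These bounds meet, so rank(T) = 3.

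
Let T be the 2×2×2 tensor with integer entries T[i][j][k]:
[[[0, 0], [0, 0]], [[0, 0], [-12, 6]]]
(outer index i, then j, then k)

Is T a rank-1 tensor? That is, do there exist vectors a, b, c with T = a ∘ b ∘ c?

If T = a ∘ b ∘ c then every fibre of T is a multiple of the corresponding factor, so read the factors off the fibres through the nonzero entry T[1,1,0] = -12.
The mode-1 fibre T[:,1,0] = [0, -12] gives a = (0, 1) (primitive direction); the mode-2 fibre T[1,:,0] = [0, -12] gives b = (0, 1); then c[k] = T[1,1,k] / (a[1]·b[1]) = [-12, 6] / 1 = (-12, 6).
Expanding (0, 1) ∘ (0, 1) ∘ (-12, 6) reproduces all 8 entries of T, so T = (0, 1) ∘ (0, 1) ∘ (-12, 6) and rank(T) ≤ 1.
Equivalently every frontal slice T[:,:,k] is c[k] times the rank-1 matrix (0, 1) ∘ (0, 1). So T has rank 1 (it is nonzero).

Yes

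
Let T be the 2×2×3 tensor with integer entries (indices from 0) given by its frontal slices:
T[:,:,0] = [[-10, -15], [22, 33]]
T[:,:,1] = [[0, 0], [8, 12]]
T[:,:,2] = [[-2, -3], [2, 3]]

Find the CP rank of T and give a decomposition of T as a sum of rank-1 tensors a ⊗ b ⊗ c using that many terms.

Lower bound: the mode-3 unfolding of T (rows indexed by k, columns by (i,j) = (0,0), (0,1), (1,0), (1,1)) is [[-10, -15, 22, 33], [0, 0, 8, 12], [-2, -3, 2, 3]].
There the 2×2 minor on rows k ∈ {0, 1}, columns (i,j) ∈ {(0,0), (1,0)} is det [[-10, 22], [0, 8]] = -80 ≠ 0, so this unfolding has rank ≥ 2; CP rank is at least every unfolding rank, so rank(T) ≥ 2. (Flattening ranks never certify an upper bound on CP rank; for that we must actually write T with 2 rank-1 terms.)
Upper bound — finding two terms. Every mode-2 slice of T is a multiple of one matrix: T[:,j,:] = b[j]·M with b = [2, 3] and M = [[-5, 0, -1], [11, 4, 1]] (rows indexed by i, columns by k). So it suffices to write M as a sum of two rank-1 matrices.
Splitting M by its rows (i = 0, 1), M = [1, 0][-5, 0, -1]ᵀ + [0, 1][11, 4, 1]ᵀ.
Hence T = [1, 0] ⊗ [2, 3] ⊗ [-5, 0, -1] + [0, 1] ⊗ [2, 3] ⊗ [11, 4, 1], so rank(T) ≤ 2.
These bounds meet, so rank(T) = 2.

rank(T) = 2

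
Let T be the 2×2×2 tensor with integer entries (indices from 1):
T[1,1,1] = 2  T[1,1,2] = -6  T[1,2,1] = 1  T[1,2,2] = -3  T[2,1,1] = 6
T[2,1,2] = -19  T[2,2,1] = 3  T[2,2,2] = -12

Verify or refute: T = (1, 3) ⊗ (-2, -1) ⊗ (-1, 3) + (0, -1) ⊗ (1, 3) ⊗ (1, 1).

Reconstruct entry (2,1,1) from the claimed factors: Σₗ aₗ[2]bₗ[1]cₗ[1] = (3)·(-2)·(-1) + (-1)·(1)·(1) = 5, but T[2,1,1] = 6. The claim is false.

No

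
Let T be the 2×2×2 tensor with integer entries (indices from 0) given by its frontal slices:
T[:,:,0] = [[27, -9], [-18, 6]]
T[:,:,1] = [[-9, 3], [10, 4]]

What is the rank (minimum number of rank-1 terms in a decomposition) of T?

2

Lower bound: the mode-2 unfolding of T (rows indexed by j, columns by (i,k) = (0,0), (0,1), (1,0), (1,1)) is [[27, -9, -18, 10], [-9, 3, 6, 4]].
There the 2×2 minor on rows j ∈ {0, 1}, columns (i,k) ∈ {(0,0), (1,1)} is det [[27, 10], [-9, 4]] = 198 ≠ 0, so this unfolding has rank ≥ 2; CP rank is at least every unfolding rank, so rank(T) ≥ 2. (Flattening ranks never certify an upper bound on CP rank; for that we must actually write T with 2 rank-1 terms.)
Upper bound — finding two terms. Write S_k = T[:,:,k] for the frontal slices: S₀ = [[27, -9], [-18, 6]], S₁ = [[-9, 3], [10, 4]].
If T = a₁ ⊗ b₁ ⊗ c₁ + a₂ ⊗ b₂ ⊗ c₂ then each S_k = c₁[k]·a₁b₁ᵀ + c₂[k]·a₂b₂ᵀ. S₀ and S₁ are linearly independent, so a₁b₁ᵀ and a₂b₂ᵀ must span the same plane of matrices: they are the rank-1 matrices of the form x·S₀ + y·S₁.
det(x·S₀ + y·S₁) is 198·xy − 66·y² = 66·(3·x − y)(y), vanishing at (x:y) = (1:3) and (1:0).
M₁ = S₀ + 3·S₁ = [[0, 0], [12, 18]] = 6·[0, 1][2, 3]ᵀ and M₂ = S₀ = [[27, -9], [-18, 6]] = 3·[3, -2][3, -1]ᵀ, so take a₁ = [0, 1], b₁ = [2, 3], a₂ = [3, -2], b₂ = [3, -1].
Each slice is an integer combination of E₁ = a₁b₁ᵀ and E₂ = a₂b₂ᵀ: S₀ = 3·E₂, S₁ = 2·E₁ − E₂; reading off coefficients, c₁ = [0, 2] and c₂ = [3, -1].
Hence T = [0, 1] ⊗ [2, 3] ⊗ [0, 2] + [3, -2] ⊗ [3, -1] ⊗ [3, -1], so rank(T) ≤ 2.
These bounds meet, so rank(T) = 2.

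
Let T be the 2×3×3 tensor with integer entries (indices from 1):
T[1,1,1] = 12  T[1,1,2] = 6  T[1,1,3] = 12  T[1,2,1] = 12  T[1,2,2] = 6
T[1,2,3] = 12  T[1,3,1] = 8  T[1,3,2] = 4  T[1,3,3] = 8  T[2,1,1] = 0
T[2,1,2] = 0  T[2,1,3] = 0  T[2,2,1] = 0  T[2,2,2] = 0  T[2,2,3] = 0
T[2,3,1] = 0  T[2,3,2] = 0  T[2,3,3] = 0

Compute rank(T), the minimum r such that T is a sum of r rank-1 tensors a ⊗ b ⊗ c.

Lower bound: T ≠ 0 (e.g. T[1,1,1] = 12), so rank(T) ≥ 1.
Upper bound: the mode-1 fibre T[:,1,1] = [12, 0] gives a = (1, 0) (primitive direction); the mode-2 fibre T[1,:,1] = [12, 12, 8] gives b = (3, 3, 2); then c[k] = T[1,1,k] / (a[1]·b[1]) = [12, 6, 12] / 3 = (4, 2, 4).
Expanding (1, 0) ⊗ (3, 3, 2) ⊗ (4, 2, 4) reproduces all 18 entries of T, so T = (1, 0) ⊗ (3, 3, 2) ⊗ (4, 2, 4) and rank(T) ≤ 1.
These bounds meet, so rank(T) = 1.

1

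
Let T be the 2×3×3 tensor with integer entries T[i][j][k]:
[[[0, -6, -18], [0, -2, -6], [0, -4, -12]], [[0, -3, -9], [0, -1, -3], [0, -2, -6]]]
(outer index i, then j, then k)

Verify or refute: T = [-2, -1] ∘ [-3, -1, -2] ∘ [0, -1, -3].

Reconstruct entrywise from the claimed factors. For example, T[0,1,0] = 0 and Σₗ aₗ[0]bₗ[1]cₗ[0] = (-2)·(-1)·(0) = 0; checking all 18 entries, every one matches. The claim holds.

Yes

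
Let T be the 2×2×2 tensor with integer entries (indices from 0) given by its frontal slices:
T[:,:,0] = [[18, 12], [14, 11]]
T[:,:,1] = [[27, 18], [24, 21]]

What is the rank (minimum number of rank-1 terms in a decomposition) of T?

Lower bound: the mode-2 unfolding of T (rows indexed by j, columns by (i,k) = (0,0), (0,1), (1,0), (1,1)) is [[18, 27, 14, 24], [12, 18, 11, 21]].
There the 2×2 minor on rows j ∈ {0, 1}, columns (i,k) ∈ {(0,0), (1,0)} is det [[18, 14], [12, 11]] = 30 ≠ 0, so this unfolding has rank ≥ 2; CP rank is at least every unfolding rank, so rank(T) ≥ 2. (Flattening ranks never certify an upper bound on CP rank; for that we must actually write T with 2 rank-1 terms.)
Upper bound — finding two terms. Write S_k = T[:,:,k] for the frontal slices: S₀ = [[18, 12], [14, 11]], S₁ = [[27, 18], [24, 21]].
If T = a₁ (x) b₁ (x) c₁ + a₂ (x) b₂ (x) c₂ then each S_k = c₁[k]·a₁b₁ᵀ + c₂[k]·a₂b₂ᵀ. S₀ and S₁ are linearly independent, so a₁b₁ᵀ and a₂b₂ᵀ must span the same plane of matrices: they are the rank-1 matrices of the form x·S₀ + y·S₁.
det(x·S₀ + y·S₁) is 30·x² + 135·xy + 135·y² = 15·(x + 3·y)(2·x + 3·y), vanishing at (x:y) = (3:-1) and (3:-2).
M₁ = 3·S₀ − S₁ = [[27, 18], [18, 12]] = 3·(3, 2)(3, 2)ᵀ and M₂ = 3·S₀ − 2·S₁ = [[0, 0], [-6, -9]] = (-3)·(0, 1)(2, 3)ᵀ, so take a₁ = (3, 2), b₁ = (3, 2), a₂ = (0, 1), b₂ = (2, 3).
Each slice is an integer combination of E₁ = a₁b₁ᵀ and E₂ = a₂b₂ᵀ: S₀ = 2·E₁ + E₂, S₁ = 3·E₁ + 3·E₂; reading off coefficients, c₁ = (2, 3) and c₂ = (1, 3).
Hence T = (3, 2) (x) (3, 2) (x) (2, 3) + (0, 1) (x) (2, 3) (x) (1, 3), so rank(T) ≤ 2.
These bounds meet, so rank(T) = 2.

2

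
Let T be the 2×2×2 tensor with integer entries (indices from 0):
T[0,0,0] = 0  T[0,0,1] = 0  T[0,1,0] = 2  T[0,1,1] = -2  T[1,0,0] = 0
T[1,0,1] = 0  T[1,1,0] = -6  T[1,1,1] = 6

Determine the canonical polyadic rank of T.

Lower bound: T ≠ 0 (e.g. T[0,1,0] = 2), so rank(T) ≥ 1.
Upper bound: the mode-1 fibre T[:,1,0] = [2, -6] gives a = (1, -3) (primitive direction); the mode-2 fibre T[0,:,0] = [0, 2] gives b = (0, 1); then c[k] = T[0,1,k] / (a[0]·b[1]) = [2, -2] / 1 = (2, -2).
Expanding (1, -3) ⊗ (0, 1) ⊗ (2, -2) reproduces all 8 entries of T, so T = (1, -3) ⊗ (0, 1) ⊗ (2, -2) and rank(T) ≤ 1.
These bounds meet, so rank(T) = 1.

1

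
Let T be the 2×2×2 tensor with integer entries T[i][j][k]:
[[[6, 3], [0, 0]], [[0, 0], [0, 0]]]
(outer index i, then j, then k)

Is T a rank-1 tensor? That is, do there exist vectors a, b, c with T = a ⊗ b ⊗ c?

The mode-1 fibre T[:,0,0] = [6, 0] gives a = [1, 0] (primitive direction); the mode-2 fibre T[0,:,0] = [6, 0] gives b = [1, 0]; then c[k] = T[0,0,k] / (a[0]·b[0]) = [6, 3] / 1 = [6, 3].
Expanding [1, 0] ⊗ [1, 0] ⊗ [6, 3] reproduces all 8 entries of T, so T = [1, 0] ⊗ [1, 0] ⊗ [6, 3] and rank(T) ≤ 1.
Equivalently every frontal slice T[:,:,k] is c[k] times the rank-1 matrix [1, 0] ⊗ [1, 0]. So T has rank 1 (it is nonzero).

Yes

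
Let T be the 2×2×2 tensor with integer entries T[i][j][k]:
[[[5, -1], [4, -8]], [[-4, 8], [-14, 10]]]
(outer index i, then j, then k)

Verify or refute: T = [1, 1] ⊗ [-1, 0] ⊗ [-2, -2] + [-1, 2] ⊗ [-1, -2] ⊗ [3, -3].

Reconstruct entry (0,1,0) from the claimed factors: Σₗ aₗ[0]bₗ[1]cₗ[0] = (1)·(0)·(-2) + (-1)·(-2)·(3) = 6, but T[0,1,0] = 4. The claim is false.

No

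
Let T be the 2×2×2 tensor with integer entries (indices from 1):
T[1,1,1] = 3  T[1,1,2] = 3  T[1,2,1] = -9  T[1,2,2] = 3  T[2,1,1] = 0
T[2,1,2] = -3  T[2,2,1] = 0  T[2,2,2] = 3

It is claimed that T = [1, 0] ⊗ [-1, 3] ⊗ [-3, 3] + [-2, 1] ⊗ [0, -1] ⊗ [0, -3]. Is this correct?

Reconstruct entry (1,1,2) from the claimed factors: Σₗ aₗ[1]bₗ[1]cₗ[2] = (1)·(-1)·(3) + (-2)·(0)·(-3) = -3, but T[1,1,2] = 3. The claim is false.

No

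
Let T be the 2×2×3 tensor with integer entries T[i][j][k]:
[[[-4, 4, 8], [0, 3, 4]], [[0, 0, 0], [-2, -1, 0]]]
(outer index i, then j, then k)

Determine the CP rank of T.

Lower bound: in the mode-2 unfolding of T (rows indexed by j, columns by (i,k)) the 2×2 minor on rows j ∈ {0, 1}, columns (i,k) ∈ {(0,0), (0,1)} is det [[-4, 4], [0, 3]] = -12 ≠ 0, so that unfolding has rank ≥ 2 and hence rank(T) ≥ 2 (CP rank is at least every unfolding rank, though it can be larger).
Upper bound: with S_k = T[:,:,k], the two rank-1 terms a₁b₁ᵀ, a₂b₂ᵀ are the rank-1 members of the pencil x·S₀ + y·S₁.
det(x·S₀ + y·S₁) is 8·x² − 4·xy − 4·y² = 4·(x − y)(2·x + y), vanishing at (x:y) = (1:1) and (1:-2).
M₁ = S₀ + S₁ = [[0, 3], [0, -3]] = 3·[1, -1][0, 1]ᵀ and M₂ = S₀ − 2·S₁ = [[-12, -6], [0, 0]] = (-6)·[1, 0][2, 1]ᵀ, so take a₁ = [1, -1], b₁ = [0, 1], a₂ = [1, 0], b₂ = [2, 1].
Each slice is an integer combination of E₁ = a₁b₁ᵀ and E₂ = a₂b₂ᵀ: S₀ = 2·E₁ − 2·E₂, S₁ = E₁ + 2·E₂, S₂ = 4·E₂; reading off coefficients, c₁ = [2, 1, 0] and c₂ = [-2, 2, 4].
Hence T = [1, -1] (x) [0, 1] (x) [2, 1, 0] + [1, 0] (x) [2, 1] (x) [-2, 2, 4], so rank(T) ≤ 2.
These bounds meet, so rank(T) = 2.

2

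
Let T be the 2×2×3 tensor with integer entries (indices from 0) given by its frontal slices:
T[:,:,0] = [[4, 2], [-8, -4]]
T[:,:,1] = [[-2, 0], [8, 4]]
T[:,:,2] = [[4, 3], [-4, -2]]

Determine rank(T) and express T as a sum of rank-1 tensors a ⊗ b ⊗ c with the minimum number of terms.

rank(T) = 2

Lower bound: the mode-3 unfolding of T (rows indexed by k, columns by (i,j) = (0,0), (0,1), (1,0), (1,1)) is [[4, 2, -8, -4], [-2, 0, 8, 4], [4, 3, -4, -2]].
There the 2×2 minor on rows k ∈ {0, 1}, columns (i,j) ∈ {(0,0), (0,1)} is det [[4, 2], [-2, 0]] = 4 ≠ 0, so this unfolding has rank ≥ 2; CP rank is at least every unfolding rank, so rank(T) ≥ 2. (Flattening ranks never certify an upper bound on CP rank; for that we must actually write T with 2 rank-1 terms.)
Upper bound — finding two terms. Write S_k = T[:,:,k] for the frontal slices: S₀ = [[4, 2], [-8, -4]], S₁ = [[-2, 0], [8, 4]], S₂ = [[4, 3], [-4, -2]].
If T = a₁ ⊗ b₁ ⊗ c₁ + a₂ ⊗ b₂ ⊗ c₂ then each S_k = c₁[k]·a₁b₁ᵀ + c₂[k]·a₂b₂ᵀ. S₀ and S₁ are linearly independent, so a₁b₁ᵀ and a₂b₂ᵀ must span the same plane of matrices: they are the rank-1 matrices of the form x·S₀ + y·S₁.
det(x·S₀ + y·S₁) is 8·xy − 8·y² = 8·(x − y)(y), vanishing at (x:y) = (1:1) and (1:0).
M₁ = S₀ + S₁ = [[2, 2], [0, 0]] = 2·[1, 0][1, 1]ᵀ and M₂ = S₀ = [[4, 2], [-8, -4]] = 2·[1, -2][2, 1]ᵀ, so take a₁ = [1, 0], b₁ = [1, 1], a₂ = [1, -2], b₂ = [2, 1].
Each slice is an integer combination of E₁ = a₁b₁ᵀ and E₂ = a₂b₂ᵀ: S₀ = 2·E₂, S₁ = 2·E₁ − 2·E₂, S₂ = 2·E₁ + E₂; reading off coefficients, c₁ = [0, 2, 2] and c₂ = [2, -2, 1].
Hence T = [1, 0] ⊗ [1, 1] ⊗ [0, 2, 2] + [1, -2] ⊗ [2, 1] ⊗ [2, -2, 1], so rank(T) ≤ 2.
These bounds meet, so rank(T) = 2.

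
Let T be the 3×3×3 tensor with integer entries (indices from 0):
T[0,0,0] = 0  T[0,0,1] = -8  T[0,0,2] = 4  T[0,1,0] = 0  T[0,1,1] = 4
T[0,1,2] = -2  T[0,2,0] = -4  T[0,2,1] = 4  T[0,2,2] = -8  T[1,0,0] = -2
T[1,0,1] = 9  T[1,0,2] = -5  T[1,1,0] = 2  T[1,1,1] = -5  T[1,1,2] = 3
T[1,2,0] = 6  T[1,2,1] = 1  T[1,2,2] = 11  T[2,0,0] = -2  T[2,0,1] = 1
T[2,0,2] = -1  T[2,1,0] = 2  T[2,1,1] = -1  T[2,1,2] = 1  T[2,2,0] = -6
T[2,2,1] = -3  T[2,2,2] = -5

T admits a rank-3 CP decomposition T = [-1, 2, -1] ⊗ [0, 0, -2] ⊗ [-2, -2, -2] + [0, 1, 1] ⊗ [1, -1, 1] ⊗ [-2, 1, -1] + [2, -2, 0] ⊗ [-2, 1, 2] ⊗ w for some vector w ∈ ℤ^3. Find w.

w = [0, 2, -1]

Subtract the known terms from T to get the rank-1 residual R = [2, -2, 0] ⊗ [-2, 1, 2] ⊗ w, so R[i,j,k] = a[i]·b[j]·w[k]. Pick indices with nonzero a[0]·b[0] = (2)·(-2) = -4. Only the fibre through (0,0,·) is needed: R[0,0,:] = T[0,0,:] − Σₗ aₗ[0]bₗ[0]cₗ = [0, -8, 4] − (-1)·(0)·[-2, -2, -2] − (0)·(1)·[-2, 1, -1] = [0, -8, 4]. Then w[k] = R[0,0,k] / -4 for each k, giving w = [0, -8, 4] / -4 = [0, 2, -1].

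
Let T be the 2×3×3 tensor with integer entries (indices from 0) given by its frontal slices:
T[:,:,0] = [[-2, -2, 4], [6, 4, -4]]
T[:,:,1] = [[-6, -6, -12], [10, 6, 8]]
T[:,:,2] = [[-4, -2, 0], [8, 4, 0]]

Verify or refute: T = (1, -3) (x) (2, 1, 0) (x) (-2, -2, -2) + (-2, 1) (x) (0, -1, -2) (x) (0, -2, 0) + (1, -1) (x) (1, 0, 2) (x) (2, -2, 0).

Reconstruct entry (1,0,0) from the claimed factors: Σₗ aₗ[1]bₗ[0]cₗ[0] = (-3)·(2)·(-2) + (1)·(0)·(0) + (-1)·(1)·(2) = 10, but T[1,0,0] = 6. The claim is false.

No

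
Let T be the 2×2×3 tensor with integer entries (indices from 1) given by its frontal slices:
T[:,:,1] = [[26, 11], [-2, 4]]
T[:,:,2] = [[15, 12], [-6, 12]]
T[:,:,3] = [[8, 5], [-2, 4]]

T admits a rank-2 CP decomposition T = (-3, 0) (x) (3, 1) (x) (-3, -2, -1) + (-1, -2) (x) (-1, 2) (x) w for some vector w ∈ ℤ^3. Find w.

w = (-1, -3, -1)

Subtract the known terms from T to get the rank-1 residual R = (-1, -2) (x) (-1, 2) (x) w, so R[i,j,k] = a[i]·b[j]·w[k]. Pick indices with nonzero a[1]·b[1] = (-1)·(-1) = 1. Only the fibre through (1,1,·) is needed: R[1,1,:] = T[1,1,:] − Σₗ aₗ[1]bₗ[1]cₗ = [26, 15, 8] − (-3)·(3)·(-3, -2, -1) = [-1, -3, -1]. Then w[k] = R[1,1,k] / 1 for each k, giving w = [-1, -3, -1] / 1 = (-1, -3, -1).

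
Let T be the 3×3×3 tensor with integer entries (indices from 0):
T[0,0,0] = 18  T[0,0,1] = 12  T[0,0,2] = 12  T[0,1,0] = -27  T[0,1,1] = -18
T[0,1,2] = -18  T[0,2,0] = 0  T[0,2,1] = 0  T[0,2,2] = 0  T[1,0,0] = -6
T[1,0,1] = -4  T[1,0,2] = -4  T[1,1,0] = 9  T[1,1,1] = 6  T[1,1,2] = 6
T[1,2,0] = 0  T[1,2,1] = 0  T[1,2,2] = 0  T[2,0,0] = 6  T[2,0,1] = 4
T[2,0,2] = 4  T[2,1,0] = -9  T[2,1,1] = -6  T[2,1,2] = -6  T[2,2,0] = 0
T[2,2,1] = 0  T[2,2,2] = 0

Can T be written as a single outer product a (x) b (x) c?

Yes

The mode-1 fibre T[:,0,0] = [18, -6, 6] gives a = [3, -1, 1] (primitive direction); the mode-2 fibre T[0,:,0] = [18, -27, 0] gives b = [2, -3, 0]; then c[k] = T[0,0,k] / (a[0]·b[0]) = [18, 12, 12] / 6 = [3, 2, 2].
Expanding [3, -1, 1] (x) [2, -3, 0] (x) [3, 2, 2] reproduces all 27 entries of T, so T = [3, -1, 1] (x) [2, -3, 0] (x) [3, 2, 2] and rank(T) ≤ 1.
Equivalently every frontal slice T[:,:,k] is c[k] times the rank-1 matrix [3, -1, 1] (x) [2, -3, 0]. So T has rank 1 (it is nonzero).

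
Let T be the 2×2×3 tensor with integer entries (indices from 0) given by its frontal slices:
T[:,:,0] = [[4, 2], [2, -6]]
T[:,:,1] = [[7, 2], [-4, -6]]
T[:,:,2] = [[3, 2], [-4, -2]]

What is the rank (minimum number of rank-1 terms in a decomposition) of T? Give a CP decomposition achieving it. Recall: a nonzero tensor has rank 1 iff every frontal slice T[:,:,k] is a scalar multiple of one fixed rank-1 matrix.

rank(T) = 3

Lower bound: the mode-3 unfolding of T (rows indexed by k, columns by (i,j) = (0,0), (0,1), (1,0), (1,1)) is [[4, 2, 2, -6], [7, 2, -4, -6], [3, 2, -4, -2]].
There the 3×3 minor on rows k ∈ {0, 1, 2}, columns (i,j) ∈ {(0,0), (0,1), (1,0)} is det [[4, 2, 2], [7, 2, -4], [3, 2, -4]] = 48 ≠ 0, so this unfolding has rank ≥ 3; CP rank is at least every unfolding rank, so rank(T) ≥ 3. (Unfolding ranks only ever bound the CP rank from below — rank(T) can be strictly larger than all of them — so the matching upper bound has to come from an explicit 3-term decomposition.)
Upper bound: T is a sum of 3 rank-1 terms, T = [1, -2] (x) [1, 0] (x) [-2, 1, 1] + [1, -1] (x) [1, 1] (x) [4, 4, 2] + [1, 1] (x) [1, -1] (x) [2, 2, 0] (written with every a and b primitive with positive leading entry and the scale carried by c; CP decompositions are not unique, and this one is verified by expanding entrywise), so rank(T) ≤ 3.
These bounds meet, so rank(T) = 3.
Check entry T[0,0,2] = 3: (1)·(1)·(1) + (1)·(1)·(2) + (1)·(1)·(0) = 3.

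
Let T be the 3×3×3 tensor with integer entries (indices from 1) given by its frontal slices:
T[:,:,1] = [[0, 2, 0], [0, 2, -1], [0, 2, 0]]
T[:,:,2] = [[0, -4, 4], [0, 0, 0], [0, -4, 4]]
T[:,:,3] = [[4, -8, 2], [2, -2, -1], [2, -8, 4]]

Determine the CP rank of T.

Lower bound: the mode-2 unfolding of T (rows indexed by j, columns by (i,k) = (1,1), (1,2), (1,3), (2,1), (2,2), (2,3), (3,1), (3,2), (3,3)) is [[0, 0, 4, 0, 0, 2, 0, 0, 2], [2, -4, -8, 2, 0, -2, 2, -4, -8], [0, 4, 2, -1, 0, -1, 0, 4, 4]].
There the 3×3 minor on rows j ∈ {1, 2, 3}, columns (i,k) ∈ {(1,1), (1,2), (1,3)} is det [[0, 0, 4], [2, -4, -8], [0, 4, 2]] = 32 ≠ 0, so this unfolding has rank ≥ 3; CP rank is at least every unfolding rank, so rank(T) ≥ 3. (Unfolding ranks only ever bound the CP rank from below — rank(T) can be strictly larger than all of them — so the matching upper bound has to come from an explicit 3-term decomposition.)
Upper bound: T is a sum of 3 rank-1 terms, T = [1, 0, 1] ⊗ [0, 1, -1] ⊗ [-2, -4, -4] + [2, 1, 1] ⊗ [1, 0, -1] ⊗ [0, 0, 2] + [2, 1, 2] ⊗ [0, 2, -1] ⊗ [1, 0, -1] (written with every a and b primitive with positive leading entry and the scale carried by c; CP decompositions are not unique, and this one is verified by expanding entrywise), so rank(T) ≤ 3.
These bounds meet, so rank(T) = 3.
Check entry T[1,1,3] = 4: (1)·(0)·(-4) + (2)·(1)·(2) + (2)·(0)·(-1) = 4.

3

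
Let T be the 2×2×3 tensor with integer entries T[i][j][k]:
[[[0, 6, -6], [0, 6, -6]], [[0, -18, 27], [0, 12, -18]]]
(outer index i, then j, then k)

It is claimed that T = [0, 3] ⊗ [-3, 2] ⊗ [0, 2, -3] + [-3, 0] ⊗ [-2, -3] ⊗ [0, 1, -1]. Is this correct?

No

Reconstruct entry (0,1,1) from the claimed factors: Σₗ aₗ[0]bₗ[1]cₗ[1] = (0)·(2)·(2) + (-3)·(-3)·(1) = 9, but T[0,1,1] = 6. The claim is false.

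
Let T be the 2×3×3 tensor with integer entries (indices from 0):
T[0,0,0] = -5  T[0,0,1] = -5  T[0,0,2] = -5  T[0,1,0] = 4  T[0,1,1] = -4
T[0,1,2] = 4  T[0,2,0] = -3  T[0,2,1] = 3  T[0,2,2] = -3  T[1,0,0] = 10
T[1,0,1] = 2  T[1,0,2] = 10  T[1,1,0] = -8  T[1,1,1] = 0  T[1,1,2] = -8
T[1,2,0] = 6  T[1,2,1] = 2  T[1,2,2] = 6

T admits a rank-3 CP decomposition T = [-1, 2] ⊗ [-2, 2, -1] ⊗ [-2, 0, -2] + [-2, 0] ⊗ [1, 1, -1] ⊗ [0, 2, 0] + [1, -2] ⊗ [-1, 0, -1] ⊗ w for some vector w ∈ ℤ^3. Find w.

w = [1, 1, 1]

Subtract the known terms from T to get the rank-1 residual R = [1, -2] ⊗ [-1, 0, -1] ⊗ w, so R[i,j,k] = a[i]·b[j]·w[k]. Pick indices with nonzero a[0]·b[0] = (1)·(-1) = -1. Only the fibre through (0,0,·) is needed: R[0,0,:] = T[0,0,:] − Σₗ aₗ[0]bₗ[0]cₗ = [-5, -5, -5] − (-1)·(-2)·[-2, 0, -2] − (-2)·(1)·[0, 2, 0] = [-1, -1, -1]. Then w[k] = R[0,0,k] / -1 for each k, giving w = [-1, -1, -1] / -1 = [1, 1, 1].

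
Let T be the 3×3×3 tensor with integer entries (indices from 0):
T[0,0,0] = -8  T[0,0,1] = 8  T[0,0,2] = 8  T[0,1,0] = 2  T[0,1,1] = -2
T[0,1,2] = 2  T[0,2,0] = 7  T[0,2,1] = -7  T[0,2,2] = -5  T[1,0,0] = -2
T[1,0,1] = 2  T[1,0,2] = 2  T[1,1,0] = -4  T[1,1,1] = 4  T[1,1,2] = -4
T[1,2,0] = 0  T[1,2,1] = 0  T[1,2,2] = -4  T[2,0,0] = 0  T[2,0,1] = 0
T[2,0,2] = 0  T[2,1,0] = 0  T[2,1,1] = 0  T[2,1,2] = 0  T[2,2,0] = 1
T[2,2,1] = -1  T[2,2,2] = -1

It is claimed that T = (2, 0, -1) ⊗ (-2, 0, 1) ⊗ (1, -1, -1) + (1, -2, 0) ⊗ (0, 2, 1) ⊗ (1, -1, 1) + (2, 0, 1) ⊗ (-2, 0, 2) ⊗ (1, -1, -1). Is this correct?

Reconstruct entry (1,0,0) from the claimed factors: Σₗ aₗ[1]bₗ[0]cₗ[0] = (0)·(-2)·(1) + (-2)·(0)·(1) + (0)·(-2)·(1) = 0, but T[1,0,0] = -2. The claim is false.

No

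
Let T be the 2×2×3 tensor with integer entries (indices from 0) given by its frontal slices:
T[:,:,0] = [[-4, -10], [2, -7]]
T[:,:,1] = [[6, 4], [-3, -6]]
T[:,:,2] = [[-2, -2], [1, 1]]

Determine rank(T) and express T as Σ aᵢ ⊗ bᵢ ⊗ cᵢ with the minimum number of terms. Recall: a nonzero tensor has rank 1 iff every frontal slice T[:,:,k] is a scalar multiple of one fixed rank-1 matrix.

Lower bound: the mode-1 unfolding of T (rows indexed by i, columns by (j,k) = (0,0), (0,1), (0,2), (1,0), (1,1), (1,2)) is [[-4, 6, -2, -10, 4, -2], [2, -3, 1, -7, -6, 1]].
There the 2×2 minor on rows i ∈ {0, 1}, columns (j,k) ∈ {(0,0), (1,0)} is det [[-4, -10], [2, -7]] = 48 ≠ 0, so this unfolding has rank ≥ 2; CP rank is at least every unfolding rank, so rank(T) ≥ 2. (Flattening ranks never certify an upper bound on CP rank; for that we must actually write T with 2 rank-1 terms.)
Upper bound — finding two terms. Write S_k = T[:,:,k] for the frontal slices: S₀ = [[-4, -10], [2, -7]], S₁ = [[6, 4], [-3, -6]], S₂ = [[-2, -2], [1, 1]].
If T = a₁ ⊗ b₁ ⊗ c₁ + a₂ ⊗ b₂ ⊗ c₂ then each S_k = c₁[k]·a₁b₁ᵀ + c₂[k]·a₂b₂ᵀ. S₀ and S₁ are linearly independent, so a₁b₁ᵀ and a₂b₂ᵀ must span the same plane of matrices: they are the rank-1 matrices of the form x·S₀ + y·S₁.
det(x·S₀ + y·S₁) is 48·x² − 56·xy − 24·y² = 8·(2·x − 3·y)(3·x + y), vanishing at (x:y) = (3:2) and (1:-3).
M₁ = 3·S₀ + 2·S₁ = [[0, -22], [0, -33]] = (-11)·(2, 3)(0, 1)ᵀ and M₂ = S₀ − 3·S₁ = [[-22, -22], [11, 11]] = (-11)·(2, -1)(1, 1)ᵀ, so take a₁ = (2, 3), b₁ = (0, 1), a₂ = (2, -1), b₂ = (1, 1).
Each slice is an integer combination of E₁ = a₁b₁ᵀ and E₂ = a₂b₂ᵀ: S₀ = −3·E₁ − 2·E₂, S₁ = −E₁ + 3·E₂, S₂ = −E₂; reading off coefficients, c₁ = (-3, -1, 0) and c₂ = (-2, 3, -1).
Hence T = (2, 3) ⊗ (0, 1) ⊗ (-3, -1, 0) + (2, -1) ⊗ (1, 1) ⊗ (-2, 3, -1), so rank(T) ≤ 2.
These bounds meet, so rank(T) = 2.
Check entry T[1,1,1] = -6: (3)·(1)·(-1) + (-1)·(1)·(3) = -6.

rank(T) = 2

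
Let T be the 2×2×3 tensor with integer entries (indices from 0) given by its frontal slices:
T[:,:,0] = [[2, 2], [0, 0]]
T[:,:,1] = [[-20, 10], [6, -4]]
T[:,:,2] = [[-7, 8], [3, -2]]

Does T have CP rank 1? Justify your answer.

The mode-3 unfolding of T (rows indexed by k, columns by (i,j) = (0,0), (0,1), (1,0), (1,1)) is [[2, 2, 0, 0], [-20, 10, 6, -4], [-7, 8, 3, -2]].
There the 2×2 minor on rows k ∈ {0, 1}, columns (i,j) ∈ {(0,0), (0,1)} is det [[2, 2], [-20, 10]] = 60 ≠ 0, so this unfolding has rank ≥ 2; CP rank is at least every unfolding rank, so rank(T) ≥ 2.
In particular rank(T) ≥ 2 > 1, so T is not rank-1.

No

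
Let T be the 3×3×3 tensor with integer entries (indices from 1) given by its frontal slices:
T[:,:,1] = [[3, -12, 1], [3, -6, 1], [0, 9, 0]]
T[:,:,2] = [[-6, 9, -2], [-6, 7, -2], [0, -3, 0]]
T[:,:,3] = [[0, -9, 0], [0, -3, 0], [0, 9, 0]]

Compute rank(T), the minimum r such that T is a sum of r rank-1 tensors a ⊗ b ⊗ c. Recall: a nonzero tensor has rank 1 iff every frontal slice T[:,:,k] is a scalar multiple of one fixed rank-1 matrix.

2

Lower bound: the mode-1 unfolding of T (rows indexed by i, columns by (j,k) = (1,1), (1,2), (1,3), (2,1), (2,2), (2,3), (3,1), (3,2), (3,3)) is [[3, -6, 0, -12, 9, -9, 1, -2, 0], [3, -6, 0, -6, 7, -3, 1, -2, 0], [0, 0, 0, 9, -3, 9, 0, 0, 0]].
There the 2×2 minor on rows i ∈ {1, 2}, columns (j,k) ∈ {(1,1), (2,1)} is det [[3, -12], [3, -6]] = 18 ≠ 0, so this unfolding has rank ≥ 2; CP rank is at least every unfolding rank, so rank(T) ≥ 2. (Unfolding ranks only ever bound the CP rank from below — rank(T) can be strictly larger than all of them — so the matching upper bound has to come from an explicit 2-term decomposition.)
Upper bound — finding two terms. Write S_k = T[:,:,k] for the frontal slices: S₁ = [[3, -12, 1], [3, -6, 1], [0, 9, 0]], S₂ = [[-6, 9, -2], [-6, 7, -2], [0, -3, 0]], S₃ = [[0, -9, 0], [0, -3, 0], [0, 9, 0]].
If T = a₁ ⊗ b₁ ⊗ c₁ + a₂ ⊗ b₂ ⊗ c₂ then each S_k = c₁[k]·a₁b₁ᵀ + c₂[k]·a₂b₂ᵀ. S₁ and S₂ are linearly independent, so a₁b₁ᵀ and a₂b₂ᵀ must span the same plane of matrices: they are the rank-1 matrices of the form x·S₁ + y·S₂.
The 2×2 minor of x·S₁ + y·S₂ on rows {1,2}, columns {1,2} is 18·x² − 42·xy + 12·y² = 6·(x − 2·y)(3·x − y), vanishing at (x:y) = (2:1) and (1:3).
M₁ = 2·S₁ + S₂ = [[0, -15, 0], [0, -5, 0], [0, 15, 0]] = (-5)·[3, 1, -3][0, 1, 0]ᵀ and M₂ = S₁ + 3·S₂ = [[-15, 15, -5], [-15, 15, -5], [0, 0, 0]] = (-5)·[1, 1, 0][3, -3, 1]ᵀ, so take a₁ = [3, 1, -3], b₁ = [0, 1, 0], a₂ = [1, 1, 0], b₂ = [3, -3, 1].
Each slice is an integer combination of E₁ = a₁b₁ᵀ and E₂ = a₂b₂ᵀ: S₁ = −3·E₁ + E₂, S₂ = E₁ − 2·E₂, S₃ = −3·E₁; reading off coefficients, c₁ = [-3, 1, -3] and c₂ = [1, -2, 0].
Hence T = [3, 1, -3] ⊗ [0, 1, 0] ⊗ [-3, 1, -3] + [1, 1, 0] ⊗ [3, -3, 1] ⊗ [1, -2, 0], so rank(T) ≤ 2.
These bounds meet, so rank(T) = 2.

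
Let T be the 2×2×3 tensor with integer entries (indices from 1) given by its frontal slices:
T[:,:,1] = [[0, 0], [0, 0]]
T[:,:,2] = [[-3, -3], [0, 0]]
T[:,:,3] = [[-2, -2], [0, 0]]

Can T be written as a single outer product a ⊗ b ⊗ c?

If T = a ⊗ b ⊗ c then every fibre of T is a multiple of the corresponding factor, so read the factors off the fibres through the nonzero entry T[1,1,2] = -3.
The mode-1 fibre T[:,1,2] = [-3, 0] gives a = [1, 0] (primitive direction); the mode-2 fibre T[1,:,2] = [-3, -3] gives b = [1, 1]; then c[k] = T[1,1,k] / (a[1]·b[1]) = [0, -3, -2] / 1 = [0, -3, -2].
Expanding [1, 0] ⊗ [1, 1] ⊗ [0, -3, -2] reproduces all 12 entries of T, so T = [1, 0] ⊗ [1, 1] ⊗ [0, -3, -2] and rank(T) ≤ 1.
Equivalently every frontal slice T[:,:,k] is c[k] times the rank-1 matrix [1, 0] ⊗ [1, 1]. So T has rank 1 (it is nonzero).

Yes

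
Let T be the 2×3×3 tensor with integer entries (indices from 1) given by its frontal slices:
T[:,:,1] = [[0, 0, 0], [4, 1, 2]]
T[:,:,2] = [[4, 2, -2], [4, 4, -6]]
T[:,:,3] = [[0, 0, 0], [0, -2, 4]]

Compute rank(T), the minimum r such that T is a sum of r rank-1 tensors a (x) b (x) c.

Lower bound: the mode-2 unfolding of T (rows indexed by j, columns by (i,k) = (1,1), (1,2), (1,3), (2,1), (2,2), (2,3)) is [[0, 4, 0, 4, 4, 0], [0, 2, 0, 1, 4, -2], [0, -2, 0, 2, -6, 4]].
There the 3×3 minor on rows j ∈ {1, 2, 3}, columns (i,k) ∈ {(1,2), (2,1), (2,2)} is det [[4, 4, 4], [2, 1, 4], [-2, 2, -6]] = -16 ≠ 0, so this unfolding has rank ≥ 3; CP rank is at least every unfolding rank, so rank(T) ≥ 3. (Unfolding ranks only ever bound the CP rank from below — rank(T) can be strictly larger than all of them — so the matching upper bound has to come from an explicit 3-term decomposition.)
Upper bound: T is a sum of 3 rank-1 terms, T = [0, 1] (x) [0, 1, -2] (x) [1, 2, -2] + [0, 1] (x) [1, 0, 1] (x) [4, 0, 0] + [1, 1] (x) [2, 1, -1] (x) [0, 2, 0] (written with every a and b primitive with positive leading entry and the scale carried by c; CP decompositions are not unique, and this one is verified by expanding entrywise), so rank(T) ≤ 3.
These bounds meet, so rank(T) = 3.
Check entry T[1,3,2] = -2: (0)·(-2)·(2) + (0)·(1)·(0) + (1)·(-1)·(2) = -2.

3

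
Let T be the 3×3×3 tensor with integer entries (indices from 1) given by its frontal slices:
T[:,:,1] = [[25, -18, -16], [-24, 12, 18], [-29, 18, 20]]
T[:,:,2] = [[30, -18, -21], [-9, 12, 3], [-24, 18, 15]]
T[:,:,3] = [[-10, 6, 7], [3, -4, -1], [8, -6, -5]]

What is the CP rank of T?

2

Lower bound: the mode-1 unfolding of T (rows indexed by i, columns by (j,k) = (1,1), (1,2), (1,3), (2,1), (2,2), (2,3), (3,1), (3,2), (3,3)) is [[25, 30, -10, -18, -18, 6, -16, -21, 7], [-24, -9, 3, 12, 12, -4, 18, 3, -1], [-29, -24, 8, 18, 18, -6, 20, 15, -5]].
There the 2×2 minor on rows i ∈ {1, 2}, columns (j,k) ∈ {(1,1), (1,2)} is det [[25, 30], [-24, -9]] = 495 ≠ 0, so this unfolding has rank ≥ 2; CP rank is at least every unfolding rank, so rank(T) ≥ 2. (Unfolding ranks only ever bound the CP rank from below — rank(T) can be strictly larger than all of them — so the matching upper bound has to come from an explicit 2-term decomposition.)
Upper bound — finding two terms. Write S_k = T[:,:,k] for the frontal slices: S₁ = [[25, -18, -16], [-24, 12, 18], [-29, 18, 20]], S₂ = [[30, -18, -21], [-9, 12, 3], [-24, 18, 15]], S₃ = [[-10, 6, 7], [3, -4, -1], [8, -6, -5]].
If T = a₁ ∘ b₁ ∘ c₁ + a₂ ∘ b₂ ∘ c₂ then each S_k = c₁[k]·a₁b₁ᵀ + c₂[k]·a₂b₂ᵀ. S₁ and S₂ are linearly independent, so a₁b₁ᵀ and a₂b₂ᵀ must span the same plane of matrices: they are the rank-1 matrices of the form x·S₁ + y·S₂.
The 2×2 minor of x·S₁ + y·S₂ on rows {1,2}, columns {1,2} is −132·x² + 66·xy + 198·y² = (-66)·(2·x − 3·y)(x + y), vanishing at (x:y) = (3:2) and (1:-1).
M₁ = 3·S₁ + 2·S₂ = [[135, -90, -90], [-90, 60, 60], [-135, 90, 90]] = 15·[3, -2, -3][3, -2, -2]ᵀ and M₂ = S₁ − S₂ = [[-5, 0, 5], [-15, 0, 15], [-5, 0, 5]] = (-5)·[1, 3, 1][1, 0, -1]ᵀ, so take a₁ = [3, -2, -3], b₁ = [3, -2, -2], a₂ = [1, 3, 1], b₂ = [1, 0, -1].
Each slice is an integer combination of E₁ = a₁b₁ᵀ and E₂ = a₂b₂ᵀ: S₁ = 3·E₁ − 2·E₂, S₂ = 3·E₁ + 3·E₂, S₃ = −E₁ − E₂; reading off coefficients, c₁ = [3, 3, -1] and c₂ = [-2, 3, -1].
Hence T = [3, -2, -3] ∘ [3, -2, -2] ∘ [3, 3, -1] + [1, 3, 1] ∘ [1, 0, -1] ∘ [-2, 3, -1], so rank(T) ≤ 2.
These bounds meet, so rank(T) = 2.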